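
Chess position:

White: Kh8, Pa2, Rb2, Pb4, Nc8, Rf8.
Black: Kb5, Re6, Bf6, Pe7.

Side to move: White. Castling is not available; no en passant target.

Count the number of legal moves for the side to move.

3

White to move; king on h8.
In check: yes, from the black bishop on f6.
Legal moves: Kg8, Kh7, Rxf6.
Count: 3.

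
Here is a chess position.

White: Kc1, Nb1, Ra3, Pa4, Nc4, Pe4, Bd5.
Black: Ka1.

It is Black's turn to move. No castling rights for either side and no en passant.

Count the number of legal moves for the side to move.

0

Black to move; king on a1.
In check: yes, from the white rook on a3.
Legal moves: none.
Count: 0.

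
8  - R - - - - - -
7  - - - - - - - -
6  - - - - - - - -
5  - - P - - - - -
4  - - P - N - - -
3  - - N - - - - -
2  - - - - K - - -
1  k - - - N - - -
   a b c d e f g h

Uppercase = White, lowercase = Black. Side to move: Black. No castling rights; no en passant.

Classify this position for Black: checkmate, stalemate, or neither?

Black to move; black king on a1.
In check: no.
King squares — b1: attacked by Nc3; a2: attacked by Nc3; b2: attacked by Rb8.
Legal moves for Black: none.
Not in check and no legal moves → stalemate.

stalemate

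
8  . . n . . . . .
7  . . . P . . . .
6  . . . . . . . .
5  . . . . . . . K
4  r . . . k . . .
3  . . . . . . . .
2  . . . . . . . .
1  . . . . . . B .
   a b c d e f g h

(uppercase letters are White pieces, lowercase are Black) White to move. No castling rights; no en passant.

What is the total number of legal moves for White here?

20

White to move; king on h5.
In check: no.
Legal moves: Kh6, Kg6, Kg5, Kh4, Kg4, Ba7, Bb6, Bc5, Bd4, Be3, Bh2, Bf2, dxc8=Q, dxc8=R, dxc8=B, dxc8=N, d8=Q, d8=R, d8=B, d8=N.
Count: 20.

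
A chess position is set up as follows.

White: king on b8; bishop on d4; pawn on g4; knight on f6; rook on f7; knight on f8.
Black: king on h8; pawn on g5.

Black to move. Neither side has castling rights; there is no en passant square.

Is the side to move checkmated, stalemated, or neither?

Black to move; black king on h8.
In check: no.
King squares — g7: attacked by Rf7; h7: attacked by Nf6; g8: attacked by Nf6.
Legal moves for Black: none.
Not in check and no legal moves → stalemate.

stalemate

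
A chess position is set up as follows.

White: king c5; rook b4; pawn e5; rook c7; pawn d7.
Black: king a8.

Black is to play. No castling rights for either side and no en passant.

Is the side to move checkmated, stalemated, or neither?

Black to move; black king on a8.
In check: no.
King squares — a7: attacked by Rc7; b7: attacked by Rb4; b8: attacked by Rb4.
Legal moves for Black: none.
Not in check and no legal moves → stalemate.

stalemate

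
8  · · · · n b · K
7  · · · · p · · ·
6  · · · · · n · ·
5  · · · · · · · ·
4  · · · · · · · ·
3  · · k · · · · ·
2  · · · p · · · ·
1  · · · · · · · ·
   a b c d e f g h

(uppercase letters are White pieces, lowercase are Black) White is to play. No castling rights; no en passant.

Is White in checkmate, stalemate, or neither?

stalemate

White to move; white king on h8.
In check: no.
King squares — g7: attacked by Ne8; h7: attacked by Nf6; g8: attacked by Nf6.
Legal moves for White: none.
Not in check and no legal moves → stalemate.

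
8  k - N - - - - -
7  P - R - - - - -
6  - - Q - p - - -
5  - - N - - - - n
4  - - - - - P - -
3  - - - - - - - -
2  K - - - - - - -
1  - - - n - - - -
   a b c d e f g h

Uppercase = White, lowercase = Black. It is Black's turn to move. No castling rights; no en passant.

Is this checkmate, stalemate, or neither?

Black to move; black king on a8.
In check: yes, from the white queen on c6.
King squares — a7: attacked by Rc7; b7: attacked by Nc5; b8: attacked by Pa7.
Legal moves for Black: none.
In check with no legal moves → checkmate.

checkmate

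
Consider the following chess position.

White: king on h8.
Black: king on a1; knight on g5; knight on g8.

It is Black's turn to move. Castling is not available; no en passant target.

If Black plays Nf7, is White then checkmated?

After Nf7: white king on h8; in check: yes, from the black knight on f7.
White has 3 legal replies: Kxg8, Kh7, Kg7.
In check but a legal move exists → not checkmate.

no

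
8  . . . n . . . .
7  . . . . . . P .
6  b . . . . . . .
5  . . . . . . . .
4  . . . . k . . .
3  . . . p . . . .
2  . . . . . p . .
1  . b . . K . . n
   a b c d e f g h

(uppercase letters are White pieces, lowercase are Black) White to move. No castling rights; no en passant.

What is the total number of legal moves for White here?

3

White to move; king on e1.
In check: yes, from the black pawn on f2.
Legal moves: Kd2, Kf1, Kd1.
Count: 3.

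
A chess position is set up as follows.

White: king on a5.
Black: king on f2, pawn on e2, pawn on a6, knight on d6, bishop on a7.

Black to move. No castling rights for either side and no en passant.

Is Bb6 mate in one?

After Bb6: white king on a5; in check: yes, from the black bishop on b6.
White has 4 legal replies: Kxb6, Kxa6, Kb4, Ka4.
In check but a legal move exists → not checkmate.

no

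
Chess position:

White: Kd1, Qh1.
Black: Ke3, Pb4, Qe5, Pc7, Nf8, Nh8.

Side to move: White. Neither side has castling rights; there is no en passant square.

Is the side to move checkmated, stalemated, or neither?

neither

White to move; white king on d1.
In check: no.
Legal moves for White include: Qxh8, Qa8, Qh7, Qb7, Qh6+, Qc6, Qh5, Qd5, Qh4, Qe4+, Qh3+, Qf3+, Qh2, Qg2, Qg1+, Qf1, Qe1+, Kc2, ... (list truncated; more exist).
White has legal moves and is not in check → neither.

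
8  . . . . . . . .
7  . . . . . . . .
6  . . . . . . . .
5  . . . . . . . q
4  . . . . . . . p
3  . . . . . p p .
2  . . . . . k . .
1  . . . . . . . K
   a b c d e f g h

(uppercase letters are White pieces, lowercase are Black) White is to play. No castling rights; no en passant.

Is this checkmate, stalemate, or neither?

White to move; white king on h1.
In check: no.
King squares — g1: attacked by Kf2; g2: attacked by Kf2; h2: attacked by Pg3.
Legal moves for White: none.
Not in check and no legal moves → stalemate.

stalemate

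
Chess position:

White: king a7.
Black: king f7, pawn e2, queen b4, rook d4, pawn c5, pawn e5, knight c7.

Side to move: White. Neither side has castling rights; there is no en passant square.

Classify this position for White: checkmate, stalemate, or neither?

stalemate

White to move; white king on a7.
In check: no.
King squares — a6: attacked by Nc7; b6: attacked by Qb4; b7: attacked by Qb4; a8: attacked by Nc7; b8: attacked by Qb4.
Legal moves for White: none.
Not in check and no legal moves → stalemate.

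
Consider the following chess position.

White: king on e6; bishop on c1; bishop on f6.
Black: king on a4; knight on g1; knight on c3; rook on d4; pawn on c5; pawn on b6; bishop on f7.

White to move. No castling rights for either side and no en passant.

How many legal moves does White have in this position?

4

White to move; king on e6.
In check: yes, from the black bishop on f7.
Legal moves: Kxf7, Ke7, Kf5, Ke5.
Count: 4.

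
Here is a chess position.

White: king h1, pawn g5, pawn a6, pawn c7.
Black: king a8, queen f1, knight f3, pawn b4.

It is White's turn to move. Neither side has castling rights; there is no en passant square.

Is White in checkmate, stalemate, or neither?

checkmate

White to move; white king on h1.
In check: yes, from the black queen on f1.
King squares — g1: attacked by Qf1; g2: attacked by Qf1; h2: attacked by Nf3.
Legal moves for White: none.
In check with no legal moves → checkmate.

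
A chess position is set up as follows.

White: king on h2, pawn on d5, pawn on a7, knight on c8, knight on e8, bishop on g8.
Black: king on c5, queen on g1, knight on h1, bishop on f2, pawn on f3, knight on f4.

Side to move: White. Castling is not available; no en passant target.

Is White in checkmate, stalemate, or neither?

checkmate

White to move; white king on h2.
In check: yes, from the black queen on g1.
King squares — g1: attacked by Bf2; h1: attacked by Qg1; g2: attacked by Qg1; g3: attacked by Qg1; h3: attacked by Nf4.
Legal moves for White: none.
In check with no legal moves → checkmate.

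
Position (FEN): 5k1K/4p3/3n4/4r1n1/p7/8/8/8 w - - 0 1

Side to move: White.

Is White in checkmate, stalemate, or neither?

stalemate

White to move; white king on h8.
In check: no.
King squares — g7: attacked by Kf8; h7: attacked by Ng5; g8: attacked by Kf8.
Legal moves for White: none.
Not in check and no legal moves → stalemate.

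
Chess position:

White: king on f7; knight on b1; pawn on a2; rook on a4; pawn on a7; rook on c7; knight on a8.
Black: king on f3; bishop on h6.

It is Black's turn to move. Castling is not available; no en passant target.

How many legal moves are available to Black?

12

Black to move; king on f3.
In check: no.
Legal moves: Bf8, Bg7, Bg5, Bf4, Be3, Bd2, Bc1, Kg3, Ke3, Kg2, Kf2, Ke2.
Count: 12.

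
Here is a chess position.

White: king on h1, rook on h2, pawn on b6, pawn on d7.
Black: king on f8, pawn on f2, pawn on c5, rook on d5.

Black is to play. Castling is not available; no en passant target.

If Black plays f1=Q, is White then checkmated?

After f1=Q: white king on h1; in check: yes, from the black queen on f1.
King squares — g1: attacked by Qf1; g2: attacked by Qf1; h2: own rook.
White has no legal moves → checkmate.

yes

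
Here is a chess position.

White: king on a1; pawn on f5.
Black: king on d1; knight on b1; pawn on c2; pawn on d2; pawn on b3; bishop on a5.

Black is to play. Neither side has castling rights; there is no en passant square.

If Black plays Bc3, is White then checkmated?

After Bc3: white king on a1; in check: yes, from the black bishop on c3.
King squares — b1: attacked by Pc2; a2: attacked by Pb3; b2: attacked by Bc3.
White has no legal moves → checkmate.

yes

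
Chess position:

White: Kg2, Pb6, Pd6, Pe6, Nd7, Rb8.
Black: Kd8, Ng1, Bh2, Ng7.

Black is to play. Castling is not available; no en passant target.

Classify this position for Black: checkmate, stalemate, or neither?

checkmate

Black to move; black king on d8.
In check: yes, from the white rook on b8.
King squares — c7: attacked by Pb6; d7: attacked by Pe6; e7: attacked by Pd6; c8: attacked by Rb8; e8: attacked by Rb8.
Legal moves for Black: none.
In check with no legal moves → checkmate.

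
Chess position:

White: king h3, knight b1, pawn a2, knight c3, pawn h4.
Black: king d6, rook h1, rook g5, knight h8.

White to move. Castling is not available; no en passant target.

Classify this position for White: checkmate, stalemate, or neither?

White to move; white king on h3.
In check: yes, from the black rook on h1.
King squares — g2: attacked by Rg5; h2: attacked by Rh1; g3: attacked by Rg5; g4: attacked by Rg5; h4: own pawn.
Legal moves for White: none.
In check with no legal moves → checkmate.

checkmate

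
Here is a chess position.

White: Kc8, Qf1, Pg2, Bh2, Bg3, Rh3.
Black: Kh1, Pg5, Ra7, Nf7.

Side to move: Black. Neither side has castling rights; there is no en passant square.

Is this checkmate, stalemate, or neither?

checkmate

Black to move; black king on h1.
In check: yes, from the white queen on f1.
King squares — g1: attacked by Qf1; g2: attacked by Qf1; h2: attacked by Bg3.
Legal moves for Black: none.
In check with no legal moves → checkmate.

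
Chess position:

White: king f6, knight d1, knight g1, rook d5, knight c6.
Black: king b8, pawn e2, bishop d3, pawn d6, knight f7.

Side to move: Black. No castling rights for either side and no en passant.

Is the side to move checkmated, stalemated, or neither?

Black to move; black king on b8.
In check: yes, from the white knight on c6.
King squares — a7: attacked by Nc6; b7: available; c7: available; a8: available; c8: available.
Legal moves for Black: Kc8, Ka8, Kc7, Kb7.
Black is in check but has 4 legal moves → neither.

neither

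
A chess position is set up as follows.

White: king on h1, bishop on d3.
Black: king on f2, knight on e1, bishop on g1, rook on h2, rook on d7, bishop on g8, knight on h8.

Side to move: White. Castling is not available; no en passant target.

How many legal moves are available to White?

White to move; king on h1.
In check: yes, from the black rook on h2.
Legal moves: none.
Count: 0.

0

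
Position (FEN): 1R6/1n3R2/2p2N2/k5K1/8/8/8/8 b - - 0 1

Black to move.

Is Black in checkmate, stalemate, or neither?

neither

Black to move; black king on a5.
In check: no.
Legal moves for Black: Nd8, Nd6, Nc5, Kb6, Ka6, Kb5, Kb4, Ka4, c5.
Black has 9 legal moves and is not in check → neither.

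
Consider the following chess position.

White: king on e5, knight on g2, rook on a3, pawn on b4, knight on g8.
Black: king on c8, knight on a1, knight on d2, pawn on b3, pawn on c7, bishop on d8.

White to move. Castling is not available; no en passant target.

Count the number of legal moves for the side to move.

White to move; king on e5.
In check: no.
Legal moves: Ne7+, Nh6, Nf6, Ke6, Kf5, Kd5, Kf4, Kd4, Ra8+, Ra7, Ra6, Ra5, Ra4, Rxb3, Ra2, Rxa1, Nh4, Nf4, Ne3, Ne1, b5.
Count: 21.

21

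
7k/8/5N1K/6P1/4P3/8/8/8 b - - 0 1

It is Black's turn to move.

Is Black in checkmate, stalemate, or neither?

stalemate

Black to move; black king on h8.
In check: no.
King squares — g7: attacked by Kh6; h7: attacked by Nf6; g8: attacked by Nf6.
Legal moves for Black: none.
Not in check and no legal moves → stalemate.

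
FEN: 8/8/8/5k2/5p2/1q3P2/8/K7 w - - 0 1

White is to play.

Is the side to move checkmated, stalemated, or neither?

stalemate

White to move; white king on a1.
In check: no.
King squares — b1: attacked by Qb3; a2: attacked by Qb3; b2: attacked by Qb3.
Legal moves for White: none.
Not in check and no legal moves → stalemate.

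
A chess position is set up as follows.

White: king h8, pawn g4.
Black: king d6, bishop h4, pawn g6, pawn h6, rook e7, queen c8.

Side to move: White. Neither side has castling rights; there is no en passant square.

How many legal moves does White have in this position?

0

White to move; king on h8.
In check: yes, from the black queen on c8.
Legal moves: none.
Count: 0.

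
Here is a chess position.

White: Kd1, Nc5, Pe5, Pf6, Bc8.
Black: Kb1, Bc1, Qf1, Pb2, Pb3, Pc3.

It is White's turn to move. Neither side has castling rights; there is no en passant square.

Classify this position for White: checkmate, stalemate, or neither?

checkmate

White to move; white king on d1.
In check: yes, from the black queen on f1.
King squares — c1: attacked by Kb1; e1: attacked by Qf1; c2: attacked by Kb1; d2: attacked by Bc1; e2: attacked by Qf1.
Legal moves for White: none.
In check with no legal moves → checkmate.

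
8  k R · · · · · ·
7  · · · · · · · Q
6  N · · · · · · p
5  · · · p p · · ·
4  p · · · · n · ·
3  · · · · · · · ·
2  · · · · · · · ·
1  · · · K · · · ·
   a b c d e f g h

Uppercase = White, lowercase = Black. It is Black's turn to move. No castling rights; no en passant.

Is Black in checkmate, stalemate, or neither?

checkmate

Black to move; black king on a8.
In check: yes, from the white rook on b8.
King squares — a7: attacked by Qh7; b7: attacked by Qh7; b8: attacked by Na6.
Legal moves for Black: none.
In check with no legal moves → checkmate.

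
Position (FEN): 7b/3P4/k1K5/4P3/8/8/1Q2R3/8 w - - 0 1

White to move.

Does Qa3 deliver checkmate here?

After Qa3: black king on a6; in check: yes, from the white queen on a3.
King squares — a5: attacked by Qa3; b5: attacked by Kc6; b6: attacked by Kc6; a7: attacked by Qa3; b7: attacked by Kc6.
Black has no legal moves → checkmate.

yes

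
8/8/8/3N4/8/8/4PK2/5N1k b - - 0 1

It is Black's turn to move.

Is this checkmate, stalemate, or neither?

stalemate

Black to move; black king on h1.
In check: no.
King squares — g1: attacked by Kf2; g2: attacked by Kf2; h2: attacked by Nf1.
Legal moves for Black: none.
Not in check and no legal moves → stalemate.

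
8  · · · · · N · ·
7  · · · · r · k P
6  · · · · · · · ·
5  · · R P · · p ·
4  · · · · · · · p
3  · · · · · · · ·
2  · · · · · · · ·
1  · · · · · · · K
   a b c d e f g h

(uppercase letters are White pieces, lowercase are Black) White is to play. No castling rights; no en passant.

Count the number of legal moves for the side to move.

20

White to move; king on h1.
In check: no.
Legal moves: Nd7, Ng6, Ne6+, Rc8, Rc7, Rc6, Rb5, Ra5, Rc4, Rc3, Rc2, Rc1, Kh2, Kg2, Kg1, h8=Q+, h8=R, h8=B+, h8=N, d6.
Count: 20.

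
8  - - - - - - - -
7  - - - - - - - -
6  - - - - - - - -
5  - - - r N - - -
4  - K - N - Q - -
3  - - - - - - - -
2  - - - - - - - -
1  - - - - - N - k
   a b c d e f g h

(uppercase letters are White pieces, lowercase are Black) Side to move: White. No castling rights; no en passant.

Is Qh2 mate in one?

yes

After Qh2: black king on h1; in check: yes, from the white queen on h2.
King squares — g1: attacked by Qh2; g2: attacked by Qh2; h2: attacked by Nf1.
Black has no legal moves → checkmate.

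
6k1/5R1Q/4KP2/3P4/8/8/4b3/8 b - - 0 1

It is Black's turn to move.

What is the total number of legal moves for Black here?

Black to move; king on g8.
In check: yes, from the white queen on h7.
Legal moves: none.
Count: 0.

0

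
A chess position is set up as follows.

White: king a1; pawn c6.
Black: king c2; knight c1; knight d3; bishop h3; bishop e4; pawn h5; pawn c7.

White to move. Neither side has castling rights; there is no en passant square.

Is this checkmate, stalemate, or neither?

White to move; white king on a1.
In check: no.
King squares — b1: attacked by Kc2; a2: attacked by Nc1; b2: attacked by Kc2.
Legal moves for White: none.
Not in check and no legal moves → stalemate.

stalemate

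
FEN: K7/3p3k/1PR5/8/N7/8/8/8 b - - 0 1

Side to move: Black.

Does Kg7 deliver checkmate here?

After Kg7: white king on a8; in check: no.
White is not in check, so this cannot be checkmate.

no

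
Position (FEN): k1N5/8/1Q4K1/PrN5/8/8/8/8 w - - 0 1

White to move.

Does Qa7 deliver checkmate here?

yes

After Qa7: black king on a8; in check: yes, from the white queen on a7.
King squares — a7: attacked by Nc8; b7: attacked by Nc5; b8: attacked by Qa7.
Black has no legal moves → checkmate.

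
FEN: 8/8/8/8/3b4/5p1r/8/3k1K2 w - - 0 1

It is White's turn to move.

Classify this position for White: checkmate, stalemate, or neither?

stalemate

White to move; white king on f1.
In check: no.
King squares — e1: attacked by Kd1; g1: attacked by Bd4; e2: attacked by Kd1; f2: attacked by Bd4; g2: attacked by Pf3.
Legal moves for White: none.
Not in check and no legal moves → stalemate.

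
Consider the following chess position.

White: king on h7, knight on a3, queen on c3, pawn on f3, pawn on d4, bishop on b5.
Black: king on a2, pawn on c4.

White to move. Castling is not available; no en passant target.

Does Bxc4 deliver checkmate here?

After Bxc4: black king on a2; in check: yes, from the white bishop on c4.
King squares — a1: attacked by Qc3; b1: attacked by Na3; b2: attacked by Qc3; a3: attacked by Qc3; b3: attacked by Qc3.
Black has no legal moves → checkmate.

yes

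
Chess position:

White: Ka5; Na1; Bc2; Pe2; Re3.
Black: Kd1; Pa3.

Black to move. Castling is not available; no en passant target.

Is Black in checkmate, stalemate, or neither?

Black to move; black king on d1.
In check: yes, from the white bishop on c2.
King squares — c1: available; e1: available; c2: attacked by Na1; d2: available; e2: attacked by Re3.
Legal moves for Black: Kd2, Ke1, Kc1.
Black is in check but has 3 legal moves → neither.

neither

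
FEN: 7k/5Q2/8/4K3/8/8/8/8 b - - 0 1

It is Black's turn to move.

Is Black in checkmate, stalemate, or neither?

Black to move; black king on h8.
In check: no.
King squares — g7: attacked by Qf7; h7: attacked by Qf7; g8: attacked by Qf7.
Legal moves for Black: none.
Not in check and no legal moves → stalemate.

stalemate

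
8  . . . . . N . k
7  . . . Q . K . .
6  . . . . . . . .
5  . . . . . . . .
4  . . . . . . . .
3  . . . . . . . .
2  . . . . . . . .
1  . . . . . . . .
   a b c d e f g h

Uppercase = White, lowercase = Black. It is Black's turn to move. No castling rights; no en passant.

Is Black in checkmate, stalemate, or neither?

stalemate

Black to move; black king on h8.
In check: no.
King squares — g7: attacked by Kf7; h7: attacked by Nf8; g8: attacked by Kf7.
Legal moves for Black: none.
Not in check and no legal moves → stalemate.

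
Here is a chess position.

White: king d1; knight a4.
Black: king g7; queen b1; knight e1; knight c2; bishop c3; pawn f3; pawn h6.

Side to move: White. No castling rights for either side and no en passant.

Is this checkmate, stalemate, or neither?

White to move; white king on d1.
In check: yes, from the black queen on b1.
King squares — c1: attacked by Qb1; e1: attacked by Qb1; c2: attacked by Qb1; d2: attacked by Bc3; e2: attacked by Pf3.
Legal moves for White: none.
In check with no legal moves → checkmate.

checkmate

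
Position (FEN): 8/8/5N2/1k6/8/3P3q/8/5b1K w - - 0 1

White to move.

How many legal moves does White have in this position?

1

White to move; king on h1.
In check: yes, from the black queen on h3.
Legal moves: Kg1.
Count: 1.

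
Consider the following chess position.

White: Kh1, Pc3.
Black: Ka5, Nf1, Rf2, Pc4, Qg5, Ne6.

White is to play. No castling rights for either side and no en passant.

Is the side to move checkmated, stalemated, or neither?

stalemate

White to move; white king on h1.
In check: no.
King squares — g1: attacked by Qg5; g2: attacked by Rf2; h2: attacked by Nf1.
Legal moves for White: none.
Not in check and no legal moves → stalemate.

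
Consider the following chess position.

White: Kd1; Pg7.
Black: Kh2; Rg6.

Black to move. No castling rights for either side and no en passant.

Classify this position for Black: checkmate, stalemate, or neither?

Black to move; black king on h2.
In check: no.
Legal moves for Black: Rxg7, Rh6, Rf6, Re6, Rd6+, Rc6, Rb6, Ra6, Rg5, Rg4, Rg3, Rg2, Rg1+, Kh3, Kg3, Kg2, Kh1, Kg1.
Black has 18 legal moves and is not in check → neither.

neither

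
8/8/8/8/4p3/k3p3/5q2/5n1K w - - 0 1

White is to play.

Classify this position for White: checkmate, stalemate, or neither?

stalemate

White to move; white king on h1.
In check: no.
King squares — g1: attacked by Qf2; g2: attacked by Qf2; h2: attacked by Nf1.
Legal moves for White: none.
Not in check and no legal moves → stalemate.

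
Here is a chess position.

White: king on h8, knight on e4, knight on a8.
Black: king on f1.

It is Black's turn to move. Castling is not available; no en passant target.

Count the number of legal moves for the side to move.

Black to move; king on f1.
In check: no.
Legal moves: Kg2, Ke2, Kg1, Ke1.
Count: 4.

4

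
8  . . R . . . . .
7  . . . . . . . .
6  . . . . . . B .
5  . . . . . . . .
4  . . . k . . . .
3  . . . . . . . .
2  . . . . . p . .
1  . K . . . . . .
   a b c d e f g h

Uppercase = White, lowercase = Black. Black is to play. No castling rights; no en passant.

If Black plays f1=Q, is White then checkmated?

After f1=Q: white king on b1; in check: yes, from the black queen on f1.
White has 4 legal replies: Kc2, Kb2, Ka2, Rc1.
In check but a legal move exists → not checkmate.

no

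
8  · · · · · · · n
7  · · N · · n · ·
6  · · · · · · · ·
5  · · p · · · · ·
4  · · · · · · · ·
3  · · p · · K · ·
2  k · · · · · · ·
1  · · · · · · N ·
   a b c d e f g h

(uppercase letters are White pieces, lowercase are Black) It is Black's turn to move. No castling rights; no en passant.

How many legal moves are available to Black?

Black to move; king on a2.
In check: no.
Legal moves: Ng6, Nd8, Nh6, Nd6, Ng5+, Ne5+, Kb3, Ka3, Kb2, Kb1, Ka1, c4, c2.
Count: 13.

13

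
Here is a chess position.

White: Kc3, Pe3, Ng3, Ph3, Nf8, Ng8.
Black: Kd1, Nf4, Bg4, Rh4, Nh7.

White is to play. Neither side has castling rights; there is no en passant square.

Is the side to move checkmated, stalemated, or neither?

White to move; white king on c3.
In check: no.
Legal moves for White include: Ne7, Nh6, Nf6, Nxh7, Nd7, Ng6, Ne6, Nh5, Nf5, Ne4, Ne2, Nh1, Nf1, Kd4, Kc4, Kb4, Kb3, Kb2, ... (list truncated; more exist).
White has legal moves and is not in check → neither.

neither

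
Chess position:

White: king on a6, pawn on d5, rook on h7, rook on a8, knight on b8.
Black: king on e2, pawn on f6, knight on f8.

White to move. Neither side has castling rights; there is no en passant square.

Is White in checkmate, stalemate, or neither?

neither

White to move; white king on a6.
In check: no.
Legal moves for White include: Nd7, Nc6, Raa7, Rh8, Rg7, Rf7, Re7+, Rd7, Rc7, Rb7, Rha7, Rh6, Rh5, Rh4, Rh3, Rh2+, Rh1, Kb7, ... (list truncated; more exist).
White has legal moves and is not in check → neither.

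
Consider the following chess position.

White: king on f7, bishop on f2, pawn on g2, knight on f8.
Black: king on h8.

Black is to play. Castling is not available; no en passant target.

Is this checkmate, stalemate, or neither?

stalemate

Black to move; black king on h8.
In check: no.
King squares — g7: attacked by Kf7; h7: attacked by Nf8; g8: attacked by Kf7.
Legal moves for Black: none.
Not in check and no legal moves → stalemate.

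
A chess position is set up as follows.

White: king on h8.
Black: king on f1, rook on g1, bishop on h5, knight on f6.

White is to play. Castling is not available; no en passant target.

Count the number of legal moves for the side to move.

White to move; king on h8.
In check: no.
Legal moves: none.
Count: 0.

0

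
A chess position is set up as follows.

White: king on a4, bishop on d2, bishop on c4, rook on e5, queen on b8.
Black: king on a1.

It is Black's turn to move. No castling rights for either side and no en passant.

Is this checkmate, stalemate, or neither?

stalemate

Black to move; black king on a1.
In check: no.
King squares — b1: attacked by Qb8; a2: attacked by Bc4; b2: attacked by Qb8.
Legal moves for Black: none.
Not in check and no legal moves → stalemate.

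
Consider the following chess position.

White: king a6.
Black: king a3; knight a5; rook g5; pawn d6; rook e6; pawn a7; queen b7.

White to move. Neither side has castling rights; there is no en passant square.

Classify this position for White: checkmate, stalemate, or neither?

White to move; white king on a6.
In check: yes, from the black queen on b7.
King squares — a5: attacked by Rg5; b5: attacked by Rg5; b6: attacked by Pa7; a7: attacked by Qb7; b7: attacked by Na5.
Legal moves for White: none.
In check with no legal moves → checkmate.

checkmate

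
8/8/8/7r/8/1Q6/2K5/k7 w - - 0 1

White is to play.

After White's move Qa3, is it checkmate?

After Qa3: black king on a1; in check: yes, from the white queen on a3.
King squares — b1: attacked by Kc2; a2: attacked by Qa3; b2: attacked by Kc2.
Black has no legal moves → checkmate.

yes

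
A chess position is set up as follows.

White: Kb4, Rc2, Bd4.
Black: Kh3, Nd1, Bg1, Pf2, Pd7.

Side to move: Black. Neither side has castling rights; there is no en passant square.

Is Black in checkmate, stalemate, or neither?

neither

Black to move; black king on h3.
In check: no.
Legal moves for Black: Kh4, Kg4, Kg3, Kh2, Kg2, Bh2, Ne3, Nc3, Nb2, d6, f1=Q, f1=R, f1=B, f1=N, d5.
Black has 15 legal moves and is not in check → neither.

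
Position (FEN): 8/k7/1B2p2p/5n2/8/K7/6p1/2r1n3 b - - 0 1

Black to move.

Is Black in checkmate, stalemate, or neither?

Black to move; black king on a7.
In check: yes, from the white bishop on b6.
Legal moves for Black: Kb8, Ka8, Kb7, Kxb6, Ka6.
Black is in check but has 5 legal moves → neither.

neither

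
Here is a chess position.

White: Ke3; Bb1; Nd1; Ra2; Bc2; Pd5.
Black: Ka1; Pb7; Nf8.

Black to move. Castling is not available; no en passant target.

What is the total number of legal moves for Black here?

Black to move; king on a1.
In check: yes, from the white rook on a2.
Legal moves: none.
Count: 0.

0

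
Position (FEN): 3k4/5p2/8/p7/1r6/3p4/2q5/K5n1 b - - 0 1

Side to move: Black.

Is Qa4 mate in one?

yes

After Qa4: white king on a1; in check: yes, from the black queen on a4.
King squares — b1: attacked by Rb4; a2: attacked by Qa4; b2: attacked by Rb4.
White has no legal moves → checkmate.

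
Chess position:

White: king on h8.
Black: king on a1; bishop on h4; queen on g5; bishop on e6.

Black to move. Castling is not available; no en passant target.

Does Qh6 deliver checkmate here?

yes

After Qh6: white king on h8; in check: yes, from the black queen on h6.
King squares — g7: attacked by Qh6; h7: attacked by Qh6; g8: attacked by Be6.
White has no legal moves → checkmate.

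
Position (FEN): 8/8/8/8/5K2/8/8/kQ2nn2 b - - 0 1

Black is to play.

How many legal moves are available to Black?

1

Black to move; king on a1.
In check: yes, from the white queen on b1.
Legal moves: Kxb1.
Count: 1.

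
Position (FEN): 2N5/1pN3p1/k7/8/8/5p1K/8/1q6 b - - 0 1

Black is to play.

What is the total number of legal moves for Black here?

Black to move; king on a6.
In check: yes, from the white knight on c7.
Legal moves: Ka5.
Count: 1.

1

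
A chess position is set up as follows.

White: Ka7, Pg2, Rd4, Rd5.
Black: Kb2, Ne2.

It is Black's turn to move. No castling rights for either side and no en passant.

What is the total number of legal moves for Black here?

Black to move; king on b2.
In check: no.
Legal moves: Nf4, Nxd4, Ng3, Nc3, Ng1, Nc1, Kc3, Kb3, Ka3, Kc2, Ka2, Kc1, Kb1, Ka1.
Count: 14.

14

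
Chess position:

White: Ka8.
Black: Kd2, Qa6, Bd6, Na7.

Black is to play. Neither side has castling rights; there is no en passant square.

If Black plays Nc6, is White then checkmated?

yes

After Nc6: white king on a8; in check: yes, from the black queen on a6.
King squares — a7: attacked by Qa6; b7: attacked by Qa6; b8: attacked by Nc6.
White has no legal moves → checkmate.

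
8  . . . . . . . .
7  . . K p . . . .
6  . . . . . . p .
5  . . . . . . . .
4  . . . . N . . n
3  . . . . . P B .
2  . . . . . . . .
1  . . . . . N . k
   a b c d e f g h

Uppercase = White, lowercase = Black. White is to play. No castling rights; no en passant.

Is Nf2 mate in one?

After Nf2: black king on h1; in check: yes, from the white knight on f2.
Black has 2 legal replies: Kg2, Kg1.
In check but a legal move exists → not checkmate.

no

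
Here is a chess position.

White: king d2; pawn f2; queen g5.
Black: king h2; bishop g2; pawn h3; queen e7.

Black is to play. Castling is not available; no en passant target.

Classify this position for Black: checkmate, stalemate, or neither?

neither

Black to move; black king on h2.
In check: no.
Legal moves for Black include: Qf8, Qe8, Qd8+, Qh7, Qg7, Qf7, Qd7+, Qc7, Qb7, Qa7, Qf6, Qe6, Qd6+, Qxg5+, Qe5, Qc5, Qe4, Qb4+, ... (list truncated; more exist).
Black has legal moves and is not in check → neither.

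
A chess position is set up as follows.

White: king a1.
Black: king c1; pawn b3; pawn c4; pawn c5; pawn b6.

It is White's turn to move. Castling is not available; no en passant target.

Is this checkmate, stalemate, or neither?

stalemate

White to move; white king on a1.
In check: no.
King squares — b1: attacked by Kc1; a2: attacked by Pb3; b2: attacked by Kc1.
Legal moves for White: none.
Not in check and no legal moves → stalemate.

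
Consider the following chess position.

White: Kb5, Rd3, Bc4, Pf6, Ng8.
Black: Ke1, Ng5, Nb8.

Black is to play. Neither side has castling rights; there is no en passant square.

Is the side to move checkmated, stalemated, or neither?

neither

Black to move; black king on e1.
In check: no.
Legal moves for Black: Nd7, Nc6, Na6, Nh7, Nf7, Ne6, Ne4, Nh3, Nf3, Kf2, Ke2, Kf1.
Black has 12 legal moves and is not in check → neither.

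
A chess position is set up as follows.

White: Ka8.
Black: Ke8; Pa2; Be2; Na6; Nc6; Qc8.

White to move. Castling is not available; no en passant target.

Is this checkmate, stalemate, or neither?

checkmate

White to move; white king on a8.
In check: yes, from the black queen on c8.
King squares — a7: attacked by Nc6; b7: attacked by Qc8; b8: attacked by Na6.
Legal moves for White: none.
In check with no legal moves → checkmate.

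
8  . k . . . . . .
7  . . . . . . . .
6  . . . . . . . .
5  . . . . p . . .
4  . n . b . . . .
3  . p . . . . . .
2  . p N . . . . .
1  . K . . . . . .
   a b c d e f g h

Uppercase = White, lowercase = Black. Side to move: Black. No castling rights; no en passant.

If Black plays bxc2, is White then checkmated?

After bxc2: white king on b1; in check: yes, from the black pawn on c2.
King squares — a1: attacked by Pb2; c1: attacked by Pb2; a2: attacked by Nb4; b2: attacked by Bd4; c2: attacked by Nb4.
White has no legal moves → checkmate.

yes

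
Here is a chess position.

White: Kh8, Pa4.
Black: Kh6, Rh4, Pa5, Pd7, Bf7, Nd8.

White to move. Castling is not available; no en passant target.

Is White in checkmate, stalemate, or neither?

stalemate

White to move; white king on h8.
In check: no.
King squares — g7: attacked by Kh6; h7: attacked by Kh6; g8: attacked by Bf7.
Legal moves for White: none.
Not in check and no legal moves → stalemate.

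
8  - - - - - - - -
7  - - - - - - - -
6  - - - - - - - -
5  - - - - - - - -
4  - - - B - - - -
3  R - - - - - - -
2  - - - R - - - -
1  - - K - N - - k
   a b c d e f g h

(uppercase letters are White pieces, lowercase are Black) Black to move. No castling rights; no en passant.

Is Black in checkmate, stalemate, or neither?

Black to move; black king on h1.
In check: no.
King squares — g1: attacked by Bd4; g2: attacked by Ne1; h2: attacked by Rd2.
Legal moves for Black: none.
Not in check and no legal moves → stalemate.

stalemate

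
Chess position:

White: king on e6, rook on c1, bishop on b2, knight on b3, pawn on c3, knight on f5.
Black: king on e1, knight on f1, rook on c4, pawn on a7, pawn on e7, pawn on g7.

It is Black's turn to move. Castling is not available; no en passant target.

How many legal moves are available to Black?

2

Black to move; king on e1.
In check: yes, from the white rook on c1.
Legal moves: Kf2, Ke2.
Count: 2.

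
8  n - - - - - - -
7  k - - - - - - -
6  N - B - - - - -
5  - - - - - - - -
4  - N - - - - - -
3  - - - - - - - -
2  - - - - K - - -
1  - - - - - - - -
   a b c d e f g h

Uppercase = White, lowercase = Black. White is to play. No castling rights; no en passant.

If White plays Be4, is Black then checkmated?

no

After Be4: black king on a7; in check: no.
Black is not in check, so this cannot be checkmate.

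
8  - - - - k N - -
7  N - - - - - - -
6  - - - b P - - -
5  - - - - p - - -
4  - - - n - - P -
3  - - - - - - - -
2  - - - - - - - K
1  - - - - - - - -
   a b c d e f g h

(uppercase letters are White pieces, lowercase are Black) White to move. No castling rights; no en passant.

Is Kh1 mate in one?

After Kh1: black king on e8; in check: no.
Black is not in check, so this cannot be checkmate.

no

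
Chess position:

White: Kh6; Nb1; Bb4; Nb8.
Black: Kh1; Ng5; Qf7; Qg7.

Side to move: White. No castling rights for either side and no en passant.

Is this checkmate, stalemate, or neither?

checkmate

White to move; white king on h6.
In check: yes, from the black queen on g7.
King squares — g5: attacked by Qg7; h5: attacked by Qf7; g6: attacked by Qf7; g7: attacked by Qf7; h7: attacked by Ng5.
Legal moves for White: none.
In check with no legal moves → checkmate.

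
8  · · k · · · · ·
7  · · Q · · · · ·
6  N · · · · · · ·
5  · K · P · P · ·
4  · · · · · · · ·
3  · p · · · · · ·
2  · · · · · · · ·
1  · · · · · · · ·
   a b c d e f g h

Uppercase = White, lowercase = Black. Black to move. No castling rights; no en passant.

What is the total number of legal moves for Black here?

0

Black to move; king on c8.
In check: yes, from the white queen on c7.
Legal moves: none.
Count: 0.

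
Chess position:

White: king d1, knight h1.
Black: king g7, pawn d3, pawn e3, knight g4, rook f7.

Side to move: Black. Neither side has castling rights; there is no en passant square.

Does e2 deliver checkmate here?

no

After e2: white king on d1; in check: yes, from the black pawn on e2.
White has 3 legal replies: Kd2, Ke1, Kc1.
In check but a legal move exists → not checkmate.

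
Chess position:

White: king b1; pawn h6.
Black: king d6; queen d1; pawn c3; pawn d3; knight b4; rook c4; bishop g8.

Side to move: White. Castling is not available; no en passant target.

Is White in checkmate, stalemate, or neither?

White to move; white king on b1.
In check: yes, from the black queen on d1.
King squares — a1: attacked by Qd1; c1: attacked by Qd1; a2: attacked by Nb4; b2: attacked by Pc3; c2: attacked by Qd1.
Legal moves for White: none.
In check with no legal moves → checkmate.

checkmate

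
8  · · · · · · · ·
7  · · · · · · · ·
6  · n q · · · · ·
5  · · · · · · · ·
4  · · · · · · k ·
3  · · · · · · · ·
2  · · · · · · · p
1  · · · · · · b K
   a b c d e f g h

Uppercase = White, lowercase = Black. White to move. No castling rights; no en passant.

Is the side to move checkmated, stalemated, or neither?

checkmate

White to move; white king on h1.
In check: yes, from the black queen on c6.
King squares — g1: attacked by Ph2; g2: attacked by Qc6; h2: attacked by Bg1.
Legal moves for White: none.
In check with no legal moves → checkmate.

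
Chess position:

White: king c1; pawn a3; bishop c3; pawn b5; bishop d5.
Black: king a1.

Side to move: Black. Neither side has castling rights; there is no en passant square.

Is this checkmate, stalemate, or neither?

Black to move; black king on a1.
In check: yes, from the white bishop on c3.
King squares — b1: attacked by Kc1; a2: attacked by Bd5; b2: attacked by Kc1.
Legal moves for Black: none.
In check with no legal moves → checkmate.

checkmate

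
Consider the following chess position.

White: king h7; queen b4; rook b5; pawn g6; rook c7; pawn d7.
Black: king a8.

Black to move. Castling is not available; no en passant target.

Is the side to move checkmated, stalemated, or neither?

Black to move; black king on a8.
In check: no.
King squares — a7: attacked by Rc7; b7: attacked by Rb5; b8: attacked by Rb5.
Legal moves for Black: none.
Not in check and no legal moves → stalemate.

stalemate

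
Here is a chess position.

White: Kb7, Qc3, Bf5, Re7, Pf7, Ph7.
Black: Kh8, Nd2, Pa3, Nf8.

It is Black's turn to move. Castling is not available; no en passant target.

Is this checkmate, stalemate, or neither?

checkmate

Black to move; black king on h8.
In check: yes, from the white queen on c3.
King squares — g7: attacked by Qc3; h7: attacked by Bf5; g8: attacked by Pf7.
Legal moves for Black: none.
In check with no legal moves → checkmate.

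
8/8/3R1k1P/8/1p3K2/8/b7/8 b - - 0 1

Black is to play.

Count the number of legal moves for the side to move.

3

Black to move; king on f6.
In check: yes, from the white rook on d6.
Legal moves: Kf7, Ke7, Be6.
Count: 3.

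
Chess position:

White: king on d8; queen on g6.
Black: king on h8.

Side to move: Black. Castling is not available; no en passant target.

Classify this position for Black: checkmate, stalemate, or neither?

stalemate

Black to move; black king on h8.
In check: no.
King squares — g7: attacked by Qg6; h7: attacked by Qg6; g8: attacked by Qg6.
Legal moves for Black: none.
Not in check and no legal moves → stalemate.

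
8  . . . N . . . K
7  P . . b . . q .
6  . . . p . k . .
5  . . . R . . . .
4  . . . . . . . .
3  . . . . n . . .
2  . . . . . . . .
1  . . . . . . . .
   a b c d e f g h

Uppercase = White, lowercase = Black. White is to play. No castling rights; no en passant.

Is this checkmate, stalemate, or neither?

White to move; white king on h8.
In check: yes, from the black queen on g7.
King squares — g7: attacked by Kf6; h7: attacked by Qg7; g8: attacked by Qg7.
Legal moves for White: none.
In check with no legal moves → checkmate.

checkmate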